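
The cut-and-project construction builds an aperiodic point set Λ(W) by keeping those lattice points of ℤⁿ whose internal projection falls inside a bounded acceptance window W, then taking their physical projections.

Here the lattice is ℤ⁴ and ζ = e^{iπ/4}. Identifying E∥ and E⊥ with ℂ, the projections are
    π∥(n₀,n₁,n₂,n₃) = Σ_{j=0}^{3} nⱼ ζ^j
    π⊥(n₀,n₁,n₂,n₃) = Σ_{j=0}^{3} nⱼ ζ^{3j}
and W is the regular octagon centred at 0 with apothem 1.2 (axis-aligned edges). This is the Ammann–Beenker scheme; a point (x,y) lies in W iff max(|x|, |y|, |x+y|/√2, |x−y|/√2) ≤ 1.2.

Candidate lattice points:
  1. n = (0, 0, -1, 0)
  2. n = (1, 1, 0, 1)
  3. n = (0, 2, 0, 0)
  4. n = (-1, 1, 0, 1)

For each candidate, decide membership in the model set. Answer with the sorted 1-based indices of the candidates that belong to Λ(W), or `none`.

1

Internal map: ζ^{3j} for j=0..3 gives (1,0), (−√2/2,√2/2), (0,−1), (√2/2,√2/2).
#1 (0, 0, -1, 0): internal (0.000000, 1.000000); octagon support 1.000000 vs apothem 1.2 → ∈ W
#2 (1, 1, 0, 1): internal (1.000000, 1.414214); octagon support 1.707107 vs apothem 1.2 → ∉ W
#3 (0, 2, 0, 0): internal (-1.414214, 1.414214); octagon support 2.000000 vs apothem 1.2 → ∉ W
#4 (-1, 1, 0, 1): internal (-1.000000, 1.414214); octagon support 1.707107 vs apothem 1.2 → ∉ W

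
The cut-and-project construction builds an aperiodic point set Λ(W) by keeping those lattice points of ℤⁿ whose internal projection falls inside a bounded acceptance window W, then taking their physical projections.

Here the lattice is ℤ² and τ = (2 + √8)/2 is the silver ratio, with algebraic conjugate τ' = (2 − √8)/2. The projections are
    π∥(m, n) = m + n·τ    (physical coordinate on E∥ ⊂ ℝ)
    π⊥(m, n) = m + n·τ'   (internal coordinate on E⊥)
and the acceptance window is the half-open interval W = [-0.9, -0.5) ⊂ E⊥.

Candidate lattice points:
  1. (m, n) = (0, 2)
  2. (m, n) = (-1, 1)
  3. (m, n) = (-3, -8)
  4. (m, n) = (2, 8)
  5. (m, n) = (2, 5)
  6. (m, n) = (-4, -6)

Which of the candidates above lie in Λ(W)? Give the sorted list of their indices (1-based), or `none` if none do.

Compute τ' = (2−√8)/2 = -0.414214, so π⊥(m,n) = m -0.414214·n.
candidate 1: (m,n)=(0,2) → π∥ = 0+2·τ ≈ 4.828427, π⊥ = 0+2·τ' ≈ -0.828427 ∈ [-0.9, -0.5) ⇒ IN Λ
candidate 2: (m,n)=(-1,1) → π∥ = -1+1·τ ≈ 1.414214, π⊥ = -1+1·τ' ≈ -1.414214 ∉ [-0.9, -0.5) ⇒ out
candidate 3: (m,n)=(-3,-8) → π∥ = -3-8·τ ≈ -22.313708, π⊥ = -3-8·τ' ≈ 0.313708 ∉ [-0.9, -0.5) ⇒ out
candidate 4: (m,n)=(2,8) → π∥ = 2+8·τ ≈ 21.313708, π⊥ = 2+8·τ' ≈ -1.313708 ∉ [-0.9, -0.5) ⇒ out
candidate 5: (m,n)=(2,5) → π∥ = 2+5·τ ≈ 14.071068, π⊥ = 2+5·τ' ≈ -0.071068 ∉ [-0.9, -0.5) ⇒ out
candidate 6: (m,n)=(-4,-6) → π∥ = -4-6·τ ≈ -18.485281, π⊥ = -4-6·τ' ≈ -1.514719 ∉ [-0.9, -0.5) ⇒ out

1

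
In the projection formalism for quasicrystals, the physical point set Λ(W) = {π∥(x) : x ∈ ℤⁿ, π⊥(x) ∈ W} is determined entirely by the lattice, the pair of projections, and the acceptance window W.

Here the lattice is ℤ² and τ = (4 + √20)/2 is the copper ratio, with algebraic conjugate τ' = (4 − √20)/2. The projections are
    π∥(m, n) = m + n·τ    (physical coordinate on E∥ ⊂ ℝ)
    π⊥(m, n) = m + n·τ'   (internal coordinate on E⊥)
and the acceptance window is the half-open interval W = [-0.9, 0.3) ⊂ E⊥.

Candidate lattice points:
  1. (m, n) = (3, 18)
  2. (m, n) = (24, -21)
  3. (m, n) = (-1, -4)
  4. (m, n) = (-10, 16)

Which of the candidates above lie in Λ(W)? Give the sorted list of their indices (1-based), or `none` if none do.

3

Compute τ' = (4−√20)/2 = -0.236068, so π⊥(m,n) = m -0.236068·n.
[1] lift (3,18): star map gives -1.249224; window check -0.9 ≤ -1.249224 < 0.3 is false → out
[2] lift (24,-21): star map gives 28.957428; window check -0.9 ≤ 28.957428 < 0.3 is false → out
[3] lift (-1,-4): star map gives -0.055728; window check -0.9 ≤ -0.055728 < 0.3 is true → IN Λ
[4] lift (-10,16): star map gives -13.777088; window check -0.9 ≤ -13.777088 < 0.3 is false → out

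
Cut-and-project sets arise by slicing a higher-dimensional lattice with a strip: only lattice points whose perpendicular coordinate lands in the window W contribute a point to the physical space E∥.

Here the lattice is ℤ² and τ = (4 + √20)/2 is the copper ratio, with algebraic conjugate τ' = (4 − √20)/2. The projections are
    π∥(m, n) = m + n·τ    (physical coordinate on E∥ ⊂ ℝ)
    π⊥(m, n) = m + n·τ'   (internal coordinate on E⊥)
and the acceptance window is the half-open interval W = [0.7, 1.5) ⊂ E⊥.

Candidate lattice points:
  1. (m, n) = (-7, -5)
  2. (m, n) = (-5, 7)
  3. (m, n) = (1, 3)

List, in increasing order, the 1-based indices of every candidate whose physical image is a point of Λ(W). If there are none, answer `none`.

none

Compute τ' = (4−√20)/2 = -0.236068, so π⊥(m,n) = m -0.236068·n.
#1 (-7,-5): internal coord -7 + (-5)·τ' = -5.819660; -5.819660 ∉ [0.7, 1.5) → out
#2 (-5,7): internal coord -5 + (7)·τ' = -6.652476; -6.652476 ∉ [0.7, 1.5) → out
#3 (1,3): internal coord 1 + (3)·τ' = +0.291796; +0.291796 ∉ [0.7, 1.5) → out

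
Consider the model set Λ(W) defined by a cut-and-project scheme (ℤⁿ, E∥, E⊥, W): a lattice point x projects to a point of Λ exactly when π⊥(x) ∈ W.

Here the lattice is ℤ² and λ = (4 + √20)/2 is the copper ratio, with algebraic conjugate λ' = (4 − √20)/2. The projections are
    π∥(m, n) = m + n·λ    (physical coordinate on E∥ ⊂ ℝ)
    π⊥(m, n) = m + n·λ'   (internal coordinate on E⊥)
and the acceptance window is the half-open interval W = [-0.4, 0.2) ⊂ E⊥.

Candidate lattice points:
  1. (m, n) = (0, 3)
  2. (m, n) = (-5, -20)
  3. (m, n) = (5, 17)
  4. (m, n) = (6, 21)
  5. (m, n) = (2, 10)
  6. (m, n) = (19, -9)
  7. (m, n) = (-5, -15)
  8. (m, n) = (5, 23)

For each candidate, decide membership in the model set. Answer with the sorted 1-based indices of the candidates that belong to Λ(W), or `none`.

Compute λ' = (4−√20)/2 = -0.2361, so π⊥(m,n) = m -0.2361·n.
candidate 1: (m,n)=(0,3) → π∥ = 0+3·λ ≈ 12.7082, π⊥ = 0+3·λ' ≈ -0.7082 ∉ [-0.4, 0.2) ⇒ out
candidate 2: (m,n)=(-5,-20) → π∥ = -5-20·λ ≈ -89.7214, π⊥ = -5-20·λ' ≈ -0.2786 ∈ [-0.4, 0.2) ⇒ IN Λ
candidate 3: (m,n)=(5,17) → π∥ = 5+17·λ ≈ 77.0132, π⊥ = 5+17·λ' ≈ 0.9868 ∉ [-0.4, 0.2) ⇒ out
candidate 4: (m,n)=(6,21) → π∥ = 6+21·λ ≈ 94.9574, π⊥ = 6+21·λ' ≈ 1.0426 ∉ [-0.4, 0.2) ⇒ out
candidate 5: (m,n)=(2,10) → π∥ = 2+10·λ ≈ 44.3607, π⊥ = 2+10·λ' ≈ -0.3607 ∈ [-0.4, 0.2) ⇒ IN Λ
candidate 6: (m,n)=(19,-9) → π∥ = 19-9·λ ≈ -19.1246, π⊥ = 19-9·λ' ≈ 21.1246 ∉ [-0.4, 0.2) ⇒ out
candidate 7: (m,n)=(-5,-15) → π∥ = -5-15·λ ≈ -68.5410, π⊥ = -5-15·λ' ≈ -1.4590 ∉ [-0.4, 0.2) ⇒ out
candidate 8: (m,n)=(5,23) → π∥ = 5+23·λ ≈ 102.4296, π⊥ = 5+23·λ' ≈ -0.4296 ∉ [-0.4, 0.2) ⇒ out

2, 5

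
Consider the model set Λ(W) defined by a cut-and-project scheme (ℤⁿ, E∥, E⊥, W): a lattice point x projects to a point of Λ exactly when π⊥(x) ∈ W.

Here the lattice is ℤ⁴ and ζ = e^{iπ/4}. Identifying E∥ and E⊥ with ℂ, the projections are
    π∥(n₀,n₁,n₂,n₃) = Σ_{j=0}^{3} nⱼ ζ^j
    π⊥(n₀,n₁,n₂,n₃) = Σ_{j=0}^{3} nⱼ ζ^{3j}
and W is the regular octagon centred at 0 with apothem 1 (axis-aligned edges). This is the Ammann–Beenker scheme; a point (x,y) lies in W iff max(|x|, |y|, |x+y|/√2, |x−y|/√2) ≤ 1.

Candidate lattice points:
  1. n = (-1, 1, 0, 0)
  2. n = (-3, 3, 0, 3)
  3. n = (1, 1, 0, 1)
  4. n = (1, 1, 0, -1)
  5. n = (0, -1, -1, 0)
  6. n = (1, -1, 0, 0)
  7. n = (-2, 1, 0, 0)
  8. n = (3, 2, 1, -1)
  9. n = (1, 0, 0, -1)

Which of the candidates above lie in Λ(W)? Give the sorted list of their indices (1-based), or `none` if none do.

With ζ = e^{iπ/4} the internal vectors are ζ^0,ζ^3,ζ^6,ζ^9.
candidate 1: n = (-1, 1, 0, 0) → π⊥ ≈ (-1.70711, +0.70711); max(|x|,|y|,|x±y|/√2) = 1.70711 > 1 ⇒ ∉ W
candidate 2: n = (-3, 3, 0, 3) → π⊥ ≈ (-3.00000, +4.24264); max(|x|,|y|,|x±y|/√2) = 5.12132 > 1 ⇒ ∉ W
candidate 3: n = (1, 1, 0, 1) → π⊥ ≈ (+1.00000, +1.41421); max(|x|,|y|,|x±y|/√2) = 1.70711 > 1 ⇒ ∉ W
candidate 4: n = (1, 1, 0, -1) → π⊥ ≈ (-0.41421, +0.00000); max(|x|,|y|,|x±y|/√2) = 0.41421 ≤ 1 ⇒ ∈ W
candidate 5: n = (0, -1, -1, 0) → π⊥ ≈ (+0.70711, +0.29289); max(|x|,|y|,|x±y|/√2) = 0.70711 ≤ 1 ⇒ ∈ W
candidate 6: n = (1, -1, 0, 0) → π⊥ ≈ (+1.70711, -0.70711); max(|x|,|y|,|x±y|/√2) = 1.70711 > 1 ⇒ ∉ W
candidate 7: n = (-2, 1, 0, 0) → π⊥ ≈ (-2.70711, +0.70711); max(|x|,|y|,|x±y|/√2) = 2.70711 > 1 ⇒ ∉ W
candidate 8: n = (3, 2, 1, -1) → π⊥ ≈ (+0.87868, -0.29289); max(|x|,|y|,|x±y|/√2) = 0.87868 ≤ 1 ⇒ ∈ W
candidate 9: n = (1, 0, 0, -1) → π⊥ ≈ (+0.29289, -0.70711); max(|x|,|y|,|x±y|/√2) = 0.70711 ≤ 1 ⇒ ∈ W

4, 5, 8, 9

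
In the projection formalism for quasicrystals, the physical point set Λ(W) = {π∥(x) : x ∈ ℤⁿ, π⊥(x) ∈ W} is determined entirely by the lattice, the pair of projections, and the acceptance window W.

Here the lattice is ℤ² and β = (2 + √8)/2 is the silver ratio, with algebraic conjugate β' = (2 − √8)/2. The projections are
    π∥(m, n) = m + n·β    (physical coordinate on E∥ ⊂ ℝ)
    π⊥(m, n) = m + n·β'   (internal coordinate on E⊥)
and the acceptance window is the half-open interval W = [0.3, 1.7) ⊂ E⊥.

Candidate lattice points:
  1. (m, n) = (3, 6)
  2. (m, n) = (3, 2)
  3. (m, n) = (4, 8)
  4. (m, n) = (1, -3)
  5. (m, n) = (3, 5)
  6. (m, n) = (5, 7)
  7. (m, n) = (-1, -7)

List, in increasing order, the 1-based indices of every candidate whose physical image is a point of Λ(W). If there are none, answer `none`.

1, 3, 5

Numerically β ≈ 2.414214 and β' = −1/β ≈ -0.414214.
[1] lift (3,6): star map gives 0.514719; window check 0.3 ≤ 0.514719 < 1.7 is true → IN Λ
[2] lift (3,2): star map gives 2.171573; window check 0.3 ≤ 2.171573 < 1.7 is false → out
[3] lift (4,8): star map gives 0.686292; window check 0.3 ≤ 0.686292 < 1.7 is true → IN Λ
[4] lift (1,-3): star map gives 2.242641; window check 0.3 ≤ 2.242641 < 1.7 is false → out
[5] lift (3,5): star map gives 0.928932; window check 0.3 ≤ 0.928932 < 1.7 is true → IN Λ
[6] lift (5,7): star map gives 2.100505; window check 0.3 ≤ 2.100505 < 1.7 is false → out
[7] lift (-1,-7): star map gives 1.899495; window check 0.3 ≤ 1.899495 < 1.7 is false → out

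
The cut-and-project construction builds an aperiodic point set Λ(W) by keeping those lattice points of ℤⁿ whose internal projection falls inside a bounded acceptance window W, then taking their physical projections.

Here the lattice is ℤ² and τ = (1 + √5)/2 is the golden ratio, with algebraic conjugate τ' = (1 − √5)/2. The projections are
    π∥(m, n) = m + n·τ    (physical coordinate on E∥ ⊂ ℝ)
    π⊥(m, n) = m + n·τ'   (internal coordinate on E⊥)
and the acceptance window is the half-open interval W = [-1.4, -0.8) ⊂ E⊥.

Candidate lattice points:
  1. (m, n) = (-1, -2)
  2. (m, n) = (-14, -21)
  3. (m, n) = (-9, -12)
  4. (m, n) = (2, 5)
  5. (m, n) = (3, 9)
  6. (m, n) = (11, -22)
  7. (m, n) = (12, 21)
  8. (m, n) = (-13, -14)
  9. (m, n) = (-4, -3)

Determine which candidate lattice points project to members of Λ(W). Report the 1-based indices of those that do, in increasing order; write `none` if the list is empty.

2, 4, 7

Numerically τ ≈ 1.6180 and τ' = −1/τ ≈ -0.6180.
candidate 1: (m,n)=(-1,-2) → π∥ = -1-2·τ ≈ -4.2361, π⊥ = -1-2·τ' ≈ 0.2361 ∉ [-1.4, -0.8) ⇒ out
candidate 2: (m,n)=(-14,-21) → π∥ = -14-21·τ ≈ -47.9787, π⊥ = -14-21·τ' ≈ -1.0213 ∈ [-1.4, -0.8) ⇒ IN Λ
candidate 3: (m,n)=(-9,-12) → π∥ = -9-12·τ ≈ -28.4164, π⊥ = -9-12·τ' ≈ -1.5836 ∉ [-1.4, -0.8) ⇒ out
candidate 4: (m,n)=(2,5) → π∥ = 2+5·τ ≈ 10.0902, π⊥ = 2+5·τ' ≈ -1.0902 ∈ [-1.4, -0.8) ⇒ IN Λ
candidate 5: (m,n)=(3,9) → π∥ = 3+9·τ ≈ 17.5623, π⊥ = 3+9·τ' ≈ -2.5623 ∉ [-1.4, -0.8) ⇒ out
candidate 6: (m,n)=(11,-22) → π∥ = 11-22·τ ≈ -24.5967, π⊥ = 11-22·τ' ≈ 24.5967 ∉ [-1.4, -0.8) ⇒ out
candidate 7: (m,n)=(12,21) → π∥ = 12+21·τ ≈ 45.9787, π⊥ = 12+21·τ' ≈ -0.9787 ∈ [-1.4, -0.8) ⇒ IN Λ
candidate 8: (m,n)=(-13,-14) → π∥ = -13-14·τ ≈ -35.6525, π⊥ = -13-14·τ' ≈ -4.3475 ∉ [-1.4, -0.8) ⇒ out
candidate 9: (m,n)=(-4,-3) → π∥ = -4-3·τ ≈ -8.8541, π⊥ = -4-3·τ' ≈ -2.1459 ∉ [-1.4, -0.8) ⇒ out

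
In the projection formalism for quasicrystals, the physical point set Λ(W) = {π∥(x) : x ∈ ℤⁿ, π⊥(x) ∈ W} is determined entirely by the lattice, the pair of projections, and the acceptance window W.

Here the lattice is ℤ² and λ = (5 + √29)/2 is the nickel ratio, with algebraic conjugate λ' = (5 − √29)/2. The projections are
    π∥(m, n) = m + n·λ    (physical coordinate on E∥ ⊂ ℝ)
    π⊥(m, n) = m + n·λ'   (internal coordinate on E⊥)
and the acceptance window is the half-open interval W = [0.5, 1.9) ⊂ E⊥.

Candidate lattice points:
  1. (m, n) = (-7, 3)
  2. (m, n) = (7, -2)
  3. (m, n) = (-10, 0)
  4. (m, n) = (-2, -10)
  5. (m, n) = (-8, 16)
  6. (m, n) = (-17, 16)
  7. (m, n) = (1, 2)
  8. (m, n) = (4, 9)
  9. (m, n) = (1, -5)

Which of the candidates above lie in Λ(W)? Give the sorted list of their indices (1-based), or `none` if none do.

7

λ' = (5−√29)/2 ≈ -0.1926.
[1] lift (-7,3): star map gives -7.5777; window check 0.5 ≤ -7.5777 < 1.9 is false → out
[2] lift (7,-2): star map gives 7.3852; window check 0.5 ≤ 7.3852 < 1.9 is false → out
[3] lift (-10,0): star map gives -10.0000; window check 0.5 ≤ -10.0000 < 1.9 is false → out
[4] lift (-2,-10): star map gives -0.0742; window check 0.5 ≤ -0.0742 < 1.9 is false → out
[5] lift (-8,16): star map gives -11.0813; window check 0.5 ≤ -11.0813 < 1.9 is false → out
[6] lift (-17,16): star map gives -20.0813; window check 0.5 ≤ -20.0813 < 1.9 is false → out
[7] lift (1,2): star map gives 0.6148; window check 0.5 ≤ 0.6148 < 1.9 is true → IN Λ
[8] lift (4,9): star map gives 2.2668; window check 0.5 ≤ 2.2668 < 1.9 is false → out
[9] lift (1,-5): star map gives 1.9629; window check 0.5 ≤ 1.9629 < 1.9 is false → out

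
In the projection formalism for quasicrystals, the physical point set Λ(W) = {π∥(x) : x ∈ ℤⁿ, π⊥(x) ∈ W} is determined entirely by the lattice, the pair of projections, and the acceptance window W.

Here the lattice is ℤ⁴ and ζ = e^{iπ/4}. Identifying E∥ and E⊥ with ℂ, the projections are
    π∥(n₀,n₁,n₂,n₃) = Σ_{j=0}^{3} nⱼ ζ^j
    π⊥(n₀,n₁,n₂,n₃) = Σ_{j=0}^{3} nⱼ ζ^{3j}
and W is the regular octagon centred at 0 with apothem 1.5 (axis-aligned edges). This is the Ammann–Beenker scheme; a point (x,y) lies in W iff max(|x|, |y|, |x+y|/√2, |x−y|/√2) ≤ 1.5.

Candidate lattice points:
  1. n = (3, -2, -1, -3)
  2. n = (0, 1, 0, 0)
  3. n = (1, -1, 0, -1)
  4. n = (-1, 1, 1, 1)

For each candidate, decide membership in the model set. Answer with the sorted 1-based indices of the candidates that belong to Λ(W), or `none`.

2, 4

With ζ = e^{iπ/4} the internal vectors are ζ^0,ζ^3,ζ^6,ζ^9.
#1 (3, -2, -1, -3): internal (2.2929, -2.5355); octagon support 3.4142 vs apothem 1.5 → ∉ W
#2 (0, 1, 0, 0): internal (-0.7071, 0.7071); octagon support 1.0000 vs apothem 1.5 → ∈ W
#3 (1, -1, 0, -1): internal (1.0000, -1.4142); octagon support 1.7071 vs apothem 1.5 → ∉ W
#4 (-1, 1, 1, 1): internal (-1.0000, 0.4142); octagon support 1.0000 vs apothem 1.5 → ∈ W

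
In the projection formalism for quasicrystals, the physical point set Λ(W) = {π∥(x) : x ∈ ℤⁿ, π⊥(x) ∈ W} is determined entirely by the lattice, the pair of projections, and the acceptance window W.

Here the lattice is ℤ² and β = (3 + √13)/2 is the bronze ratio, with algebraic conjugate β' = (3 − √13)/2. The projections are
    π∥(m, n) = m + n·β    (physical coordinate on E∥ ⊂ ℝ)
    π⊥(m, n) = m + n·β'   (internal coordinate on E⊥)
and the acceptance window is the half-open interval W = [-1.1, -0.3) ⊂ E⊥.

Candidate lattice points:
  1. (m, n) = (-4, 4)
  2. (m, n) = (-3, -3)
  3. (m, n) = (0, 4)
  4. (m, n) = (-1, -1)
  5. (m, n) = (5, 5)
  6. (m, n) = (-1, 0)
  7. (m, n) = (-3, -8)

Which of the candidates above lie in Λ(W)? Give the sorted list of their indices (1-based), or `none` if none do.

Compute β' = (3−√13)/2 = -0.30278, so π⊥(m,n) = m -0.30278·n.
candidate 1: (m,n)=(-4,4) → π∥ = -4+4·β ≈ 9.21110, π⊥ = -4+4·β' ≈ -5.21110 ∉ [-1.1, -0.3) ⇒ out
candidate 2: (m,n)=(-3,-3) → π∥ = -3-3·β ≈ -12.90833, π⊥ = -3-3·β' ≈ -2.09167 ∉ [-1.1, -0.3) ⇒ out
candidate 3: (m,n)=(0,4) → π∥ = 0+4·β ≈ 13.21110, π⊥ = 0+4·β' ≈ -1.21110 ∉ [-1.1, -0.3) ⇒ out
candidate 4: (m,n)=(-1,-1) → π∥ = -1-1·β ≈ -4.30278, π⊥ = -1-1·β' ≈ -0.69722 ∈ [-1.1, -0.3) ⇒ IN Λ
candidate 5: (m,n)=(5,5) → π∥ = 5+5·β ≈ 21.51388, π⊥ = 5+5·β' ≈ 3.48612 ∉ [-1.1, -0.3) ⇒ out
candidate 6: (m,n)=(-1,0) → π∥ = -1+0·β ≈ -1.00000, π⊥ = -1+0·β' ≈ -1.00000 ∈ [-1.1, -0.3) ⇒ IN Λ
candidate 7: (m,n)=(-3,-8) → π∥ = -3-8·β ≈ -29.42221, π⊥ = -3-8·β' ≈ -0.57779 ∈ [-1.1, -0.3) ⇒ IN Λ

4, 6, 7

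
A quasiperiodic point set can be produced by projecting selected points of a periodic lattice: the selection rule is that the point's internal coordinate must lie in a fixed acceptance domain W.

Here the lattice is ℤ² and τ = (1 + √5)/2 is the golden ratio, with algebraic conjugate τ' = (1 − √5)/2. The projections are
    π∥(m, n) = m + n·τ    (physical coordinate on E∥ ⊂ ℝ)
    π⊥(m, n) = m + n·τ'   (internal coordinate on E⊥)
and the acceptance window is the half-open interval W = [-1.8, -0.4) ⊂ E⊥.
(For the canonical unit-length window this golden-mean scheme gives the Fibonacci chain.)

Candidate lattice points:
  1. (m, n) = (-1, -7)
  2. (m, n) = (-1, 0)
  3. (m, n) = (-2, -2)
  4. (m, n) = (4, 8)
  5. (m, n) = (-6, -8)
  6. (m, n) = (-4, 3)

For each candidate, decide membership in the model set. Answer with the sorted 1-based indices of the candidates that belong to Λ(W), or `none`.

2, 3, 4, 5

Numerically τ ≈ 1.6180 and τ' = −1/τ ≈ -0.6180.
candidate 1: (m,n)=(-1,-7) → π∥ = -1-7·τ ≈ -12.3262, π⊥ = -1-7·τ' ≈ 3.3262 ∉ [-1.8, -0.4) ⇒ out
candidate 2: (m,n)=(-1,0) → π∥ = -1+0·τ ≈ -1.0000, π⊥ = -1+0·τ' ≈ -1.0000 ∈ [-1.8, -0.4) ⇒ IN Λ
candidate 3: (m,n)=(-2,-2) → π∥ = -2-2·τ ≈ -5.2361, π⊥ = -2-2·τ' ≈ -0.7639 ∈ [-1.8, -0.4) ⇒ IN Λ
candidate 4: (m,n)=(4,8) → π∥ = 4+8·τ ≈ 16.9443, π⊥ = 4+8·τ' ≈ -0.9443 ∈ [-1.8, -0.4) ⇒ IN Λ
candidate 5: (m,n)=(-6,-8) → π∥ = -6-8·τ ≈ -18.9443, π⊥ = -6-8·τ' ≈ -1.0557 ∈ [-1.8, -0.4) ⇒ IN Λ
candidate 6: (m,n)=(-4,3) → π∥ = -4+3·τ ≈ 0.8541, π⊥ = -4+3·τ' ≈ -5.8541 ∉ [-1.8, -0.4) ⇒ out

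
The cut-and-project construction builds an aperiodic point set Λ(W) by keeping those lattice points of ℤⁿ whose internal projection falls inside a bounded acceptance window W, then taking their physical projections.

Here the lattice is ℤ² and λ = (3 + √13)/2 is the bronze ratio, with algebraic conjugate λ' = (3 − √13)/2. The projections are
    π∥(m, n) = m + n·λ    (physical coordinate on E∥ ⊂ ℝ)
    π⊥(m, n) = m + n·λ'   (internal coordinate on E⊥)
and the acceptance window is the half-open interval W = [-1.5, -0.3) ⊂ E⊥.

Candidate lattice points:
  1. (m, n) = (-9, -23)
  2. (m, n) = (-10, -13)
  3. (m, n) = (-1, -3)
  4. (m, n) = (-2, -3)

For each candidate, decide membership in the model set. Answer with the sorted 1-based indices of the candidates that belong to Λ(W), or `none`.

4

Numerically λ ≈ 3.30278 and λ' = −1/λ ≈ -0.30278.
#1 (-9,-23): internal coord -9 + (-23)·λ' = -2.03616; -2.03616 ∉ [-1.5, -0.3) → out
#2 (-10,-13): internal coord -10 + (-13)·λ' = -6.06392; -6.06392 ∉ [-1.5, -0.3) → out
#3 (-1,-3): internal coord -1 + (-3)·λ' = -0.09167; -0.09167 ∉ [-1.5, -0.3) → out
#4 (-2,-3): internal coord -2 + (-3)·λ' = -1.09167; -1.09167 ∈ [-1.5, -0.3) → IN Λ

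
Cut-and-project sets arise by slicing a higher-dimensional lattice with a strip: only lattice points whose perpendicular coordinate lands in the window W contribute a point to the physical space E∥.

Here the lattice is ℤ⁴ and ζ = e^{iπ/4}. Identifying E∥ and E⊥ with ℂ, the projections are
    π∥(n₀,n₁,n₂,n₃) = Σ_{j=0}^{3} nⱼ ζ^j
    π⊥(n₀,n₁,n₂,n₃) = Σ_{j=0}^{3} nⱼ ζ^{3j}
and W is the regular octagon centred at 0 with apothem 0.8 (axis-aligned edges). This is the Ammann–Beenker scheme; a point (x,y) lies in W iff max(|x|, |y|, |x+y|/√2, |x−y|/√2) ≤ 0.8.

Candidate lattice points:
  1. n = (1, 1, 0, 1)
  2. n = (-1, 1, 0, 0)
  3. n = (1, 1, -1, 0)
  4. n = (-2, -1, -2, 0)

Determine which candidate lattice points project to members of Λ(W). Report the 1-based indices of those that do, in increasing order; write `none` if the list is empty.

π⊥(n) = n₀ + n₁ζ³ + n₂ζ⁶ + n₃ζ⁹ where ζ = e^{iπ/4}.
candidate 1: n = (1, 1, 0, 1) → π⊥ ≈ (+1.000000, +1.414214); max(|x|,|y|,|x±y|/√2) = 1.707107 > 0.8 ⇒ ∉ W
candidate 2: n = (-1, 1, 0, 0) → π⊥ ≈ (-1.707107, +0.707107); max(|x|,|y|,|x±y|/√2) = 1.707107 > 0.8 ⇒ ∉ W
candidate 3: n = (1, 1, -1, 0) → π⊥ ≈ (+0.292893, +1.707107); max(|x|,|y|,|x±y|/√2) = 1.707107 > 0.8 ⇒ ∉ W
candidate 4: n = (-2, -1, -2, 0) → π⊥ ≈ (-1.292893, +1.292893); max(|x|,|y|,|x±y|/√2) = 1.828427 > 0.8 ⇒ ∉ W

none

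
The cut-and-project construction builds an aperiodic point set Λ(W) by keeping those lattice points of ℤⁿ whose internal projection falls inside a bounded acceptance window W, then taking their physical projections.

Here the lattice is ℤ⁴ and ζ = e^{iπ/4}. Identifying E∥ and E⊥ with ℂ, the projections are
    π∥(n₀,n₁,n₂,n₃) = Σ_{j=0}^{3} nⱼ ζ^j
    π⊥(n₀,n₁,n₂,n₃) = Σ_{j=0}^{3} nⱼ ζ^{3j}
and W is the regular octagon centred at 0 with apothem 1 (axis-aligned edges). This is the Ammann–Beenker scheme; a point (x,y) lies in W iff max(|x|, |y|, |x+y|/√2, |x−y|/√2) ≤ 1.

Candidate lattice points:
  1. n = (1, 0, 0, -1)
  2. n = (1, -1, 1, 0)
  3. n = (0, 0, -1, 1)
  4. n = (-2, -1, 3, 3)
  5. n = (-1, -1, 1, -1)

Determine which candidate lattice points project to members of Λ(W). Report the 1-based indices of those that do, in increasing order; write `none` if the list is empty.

1

π⊥(n) = n₀ + n₁ζ³ + n₂ζ⁶ + n₃ζ⁹ where ζ = e^{iπ/4}.
candidate 1: n = (1, 0, 0, -1) → π⊥ ≈ (+0.29289, -0.70711); max(|x|,|y|,|x±y|/√2) = 0.70711 ≤ 1 ⇒ ∈ W
candidate 2: n = (1, -1, 1, 0) → π⊥ ≈ (+1.70711, -1.70711); max(|x|,|y|,|x±y|/√2) = 2.41421 > 1 ⇒ ∉ W
candidate 3: n = (0, 0, -1, 1) → π⊥ ≈ (+0.70711, +1.70711); max(|x|,|y|,|x±y|/√2) = 1.70711 > 1 ⇒ ∉ W
candidate 4: n = (-2, -1, 3, 3) → π⊥ ≈ (+0.82843, -1.58579); max(|x|,|y|,|x±y|/√2) = 1.70711 > 1 ⇒ ∉ W
candidate 5: n = (-1, -1, 1, -1) → π⊥ ≈ (-1.00000, -2.41421); max(|x|,|y|,|x±y|/√2) = 2.41421 > 1 ⇒ ∉ W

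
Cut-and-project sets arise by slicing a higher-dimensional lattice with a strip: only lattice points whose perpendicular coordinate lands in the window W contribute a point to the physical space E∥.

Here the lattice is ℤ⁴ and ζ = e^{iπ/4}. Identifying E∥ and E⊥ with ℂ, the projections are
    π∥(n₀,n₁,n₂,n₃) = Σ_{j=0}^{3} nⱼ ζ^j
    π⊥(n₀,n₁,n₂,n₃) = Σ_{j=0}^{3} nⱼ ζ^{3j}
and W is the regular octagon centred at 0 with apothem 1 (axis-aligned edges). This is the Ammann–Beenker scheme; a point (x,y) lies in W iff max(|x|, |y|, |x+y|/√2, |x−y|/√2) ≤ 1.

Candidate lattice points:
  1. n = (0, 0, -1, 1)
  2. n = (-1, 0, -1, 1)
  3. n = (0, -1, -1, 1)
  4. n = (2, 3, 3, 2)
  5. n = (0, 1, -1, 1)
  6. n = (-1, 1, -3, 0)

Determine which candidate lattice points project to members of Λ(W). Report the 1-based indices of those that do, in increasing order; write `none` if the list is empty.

none

Internal map: ζ^{3j} for j=0..3 gives (1,0), (−√2/2,√2/2), (0,−1), (√2/2,√2/2).
candidate 1: n = (0, 0, -1, 1) → π⊥ ≈ (+0.7071, +1.7071); max(|x|,|y|,|x±y|/√2) = 1.7071 > 1 ⇒ ∉ W
candidate 2: n = (-1, 0, -1, 1) → π⊥ ≈ (-0.2929, +1.7071); max(|x|,|y|,|x±y|/√2) = 1.7071 > 1 ⇒ ∉ W
candidate 3: n = (0, -1, -1, 1) → π⊥ ≈ (+1.4142, +1.0000); max(|x|,|y|,|x±y|/√2) = 1.7071 > 1 ⇒ ∉ W
candidate 4: n = (2, 3, 3, 2) → π⊥ ≈ (+1.2929, +0.5355); max(|x|,|y|,|x±y|/√2) = 1.2929 > 1 ⇒ ∉ W
candidate 5: n = (0, 1, -1, 1) → π⊥ ≈ (+0.0000, +2.4142); max(|x|,|y|,|x±y|/√2) = 2.4142 > 1 ⇒ ∉ W
candidate 6: n = (-1, 1, -3, 0) → π⊥ ≈ (-1.7071, +3.7071); max(|x|,|y|,|x±y|/√2) = 3.8284 > 1 ⇒ ∉ W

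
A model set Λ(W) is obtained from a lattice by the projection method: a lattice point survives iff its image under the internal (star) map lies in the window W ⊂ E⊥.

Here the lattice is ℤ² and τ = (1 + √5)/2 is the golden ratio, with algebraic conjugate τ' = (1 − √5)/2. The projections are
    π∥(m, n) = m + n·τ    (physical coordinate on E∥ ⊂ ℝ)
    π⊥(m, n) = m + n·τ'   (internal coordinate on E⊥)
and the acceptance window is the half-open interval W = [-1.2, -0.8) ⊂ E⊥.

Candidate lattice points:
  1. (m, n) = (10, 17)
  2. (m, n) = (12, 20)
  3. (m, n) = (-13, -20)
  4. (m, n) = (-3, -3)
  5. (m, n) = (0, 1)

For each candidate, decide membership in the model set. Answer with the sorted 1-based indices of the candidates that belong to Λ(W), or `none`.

4

Compute τ' = (1−√5)/2 = -0.6180, so π⊥(m,n) = m -0.6180·n.
#1 (10,17): internal coord 10 + (17)·τ' = -0.5066; -0.5066 ∉ [-1.2, -0.8) → out
#2 (12,20): internal coord 12 + (20)·τ' = -0.3607; -0.3607 ∉ [-1.2, -0.8) → out
#3 (-13,-20): internal coord -13 + (-20)·τ' = -0.6393; -0.6393 ∉ [-1.2, -0.8) → out
#4 (-3,-3): internal coord -3 + (-3)·τ' = -1.1459; -1.1459 ∈ [-1.2, -0.8) → IN Λ
#5 (0,1): internal coord 0 + (1)·τ' = -0.6180; -0.6180 ∉ [-1.2, -0.8) → out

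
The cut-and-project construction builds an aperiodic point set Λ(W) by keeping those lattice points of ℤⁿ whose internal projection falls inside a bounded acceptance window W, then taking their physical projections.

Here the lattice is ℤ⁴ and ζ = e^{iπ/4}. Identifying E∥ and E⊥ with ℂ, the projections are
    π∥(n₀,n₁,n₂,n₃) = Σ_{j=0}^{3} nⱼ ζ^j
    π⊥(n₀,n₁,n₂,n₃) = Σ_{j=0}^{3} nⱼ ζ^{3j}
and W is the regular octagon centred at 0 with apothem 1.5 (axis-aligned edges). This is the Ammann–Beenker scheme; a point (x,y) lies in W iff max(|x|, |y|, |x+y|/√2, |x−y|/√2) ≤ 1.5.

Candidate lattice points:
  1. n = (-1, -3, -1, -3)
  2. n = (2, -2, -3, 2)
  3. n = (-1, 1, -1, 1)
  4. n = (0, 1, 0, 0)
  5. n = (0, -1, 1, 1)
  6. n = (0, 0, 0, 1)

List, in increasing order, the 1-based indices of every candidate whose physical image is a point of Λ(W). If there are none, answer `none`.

With ζ = e^{iπ/4} the internal vectors are ζ^0,ζ^3,ζ^6,ζ^9.
#1 (-1, -3, -1, -3): internal (-1.0000, -3.2426); octagon support 3.2426 vs apothem 1.5 → ∉ W
#2 (2, -2, -3, 2): internal (4.8284, 3.0000); octagon support 5.5355 vs apothem 1.5 → ∉ W
#3 (-1, 1, -1, 1): internal (-1.0000, 2.4142); octagon support 2.4142 vs apothem 1.5 → ∉ W
#4 (0, 1, 0, 0): internal (-0.7071, 0.7071); octagon support 1.0000 vs apothem 1.5 → ∈ W
#5 (0, -1, 1, 1): internal (1.4142, -1.0000); octagon support 1.7071 vs apothem 1.5 → ∉ W
#6 (0, 0, 0, 1): internal (0.7071, 0.7071); octagon support 1.0000 vs apothem 1.5 → ∈ W

4, 6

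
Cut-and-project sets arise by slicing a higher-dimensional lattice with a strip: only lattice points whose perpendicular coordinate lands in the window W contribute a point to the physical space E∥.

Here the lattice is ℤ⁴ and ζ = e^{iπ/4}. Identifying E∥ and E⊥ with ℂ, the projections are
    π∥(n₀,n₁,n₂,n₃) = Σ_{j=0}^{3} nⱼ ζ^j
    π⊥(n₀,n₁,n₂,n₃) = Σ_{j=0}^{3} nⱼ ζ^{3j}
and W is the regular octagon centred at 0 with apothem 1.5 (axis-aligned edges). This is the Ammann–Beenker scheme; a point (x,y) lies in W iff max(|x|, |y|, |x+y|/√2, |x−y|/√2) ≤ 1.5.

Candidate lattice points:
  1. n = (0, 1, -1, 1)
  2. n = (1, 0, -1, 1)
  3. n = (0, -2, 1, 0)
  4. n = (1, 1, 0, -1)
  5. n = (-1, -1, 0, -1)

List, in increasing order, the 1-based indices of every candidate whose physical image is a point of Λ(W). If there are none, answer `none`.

π⊥(n) = n₀ + n₁ζ³ + n₂ζ⁶ + n₃ζ⁹ where ζ = e^{iπ/4}.
candidate 1: n = (0, 1, -1, 1) → π⊥ ≈ (+0.00000, +2.41421); max(|x|,|y|,|x±y|/√2) = 2.41421 > 1.5 ⇒ ∉ W
candidate 2: n = (1, 0, -1, 1) → π⊥ ≈ (+1.70711, +1.70711); max(|x|,|y|,|x±y|/√2) = 2.41421 > 1.5 ⇒ ∉ W
candidate 3: n = (0, -2, 1, 0) → π⊥ ≈ (+1.41421, -2.41421); max(|x|,|y|,|x±y|/√2) = 2.70711 > 1.5 ⇒ ∉ W
candidate 4: n = (1, 1, 0, -1) → π⊥ ≈ (-0.41421, +0.00000); max(|x|,|y|,|x±y|/√2) = 0.41421 ≤ 1.5 ⇒ ∈ W
candidate 5: n = (-1, -1, 0, -1) → π⊥ ≈ (-1.00000, -1.41421); max(|x|,|y|,|x±y|/√2) = 1.70711 > 1.5 ⇒ ∉ W

4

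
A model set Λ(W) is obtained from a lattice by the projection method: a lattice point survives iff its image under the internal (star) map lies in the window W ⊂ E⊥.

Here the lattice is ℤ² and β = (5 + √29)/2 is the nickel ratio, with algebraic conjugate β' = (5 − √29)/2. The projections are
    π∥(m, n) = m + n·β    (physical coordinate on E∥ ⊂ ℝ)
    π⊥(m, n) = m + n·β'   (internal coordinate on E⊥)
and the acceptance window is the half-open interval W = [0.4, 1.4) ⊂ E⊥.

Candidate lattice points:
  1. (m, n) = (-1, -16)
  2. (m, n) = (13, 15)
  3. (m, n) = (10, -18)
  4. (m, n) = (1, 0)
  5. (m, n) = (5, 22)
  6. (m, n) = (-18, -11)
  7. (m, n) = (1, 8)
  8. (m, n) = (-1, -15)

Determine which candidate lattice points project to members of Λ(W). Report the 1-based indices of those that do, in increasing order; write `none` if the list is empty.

4, 5

Compute β' = (5−√29)/2 = -0.1926, so π⊥(m,n) = m -0.1926·n.
[1] lift (-1,-16): star map gives 2.0813; window check 0.4 ≤ 2.0813 < 1.4 is false → out
[2] lift (13,15): star map gives 10.1113; window check 0.4 ≤ 10.1113 < 1.4 is false → out
[3] lift (10,-18): star map gives 13.4665; window check 0.4 ≤ 13.4665 < 1.4 is false → out
[4] lift (1,0): star map gives 1.0000; window check 0.4 ≤ 1.0000 < 1.4 is true → IN Λ
[5] lift (5,22): star map gives 0.7632; window check 0.4 ≤ 0.7632 < 1.4 is true → IN Λ
[6] lift (-18,-11): star map gives -15.8816; window check 0.4 ≤ -15.8816 < 1.4 is false → out
[7] lift (1,8): star map gives -0.5407; window check 0.4 ≤ -0.5407 < 1.4 is false → out
[8] lift (-1,-15): star map gives 1.8887; window check 0.4 ≤ 1.8887 < 1.4 is false → out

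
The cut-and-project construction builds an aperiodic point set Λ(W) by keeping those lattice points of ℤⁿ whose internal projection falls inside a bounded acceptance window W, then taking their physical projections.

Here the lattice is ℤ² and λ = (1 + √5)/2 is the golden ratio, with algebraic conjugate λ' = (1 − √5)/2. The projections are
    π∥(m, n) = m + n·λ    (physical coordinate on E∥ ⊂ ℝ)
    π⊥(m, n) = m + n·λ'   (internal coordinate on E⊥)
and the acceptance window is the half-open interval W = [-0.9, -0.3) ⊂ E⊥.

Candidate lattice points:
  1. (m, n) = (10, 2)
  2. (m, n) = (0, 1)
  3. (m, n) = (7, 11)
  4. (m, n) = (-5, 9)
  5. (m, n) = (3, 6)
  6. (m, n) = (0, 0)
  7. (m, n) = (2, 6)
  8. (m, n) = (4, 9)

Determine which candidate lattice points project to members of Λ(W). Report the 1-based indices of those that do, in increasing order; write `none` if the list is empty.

λ' = (1−√5)/2 ≈ -0.618034.
#1 (10,2): internal coord 10 + (2)·λ' = +8.763932; +8.763932 ∉ [-0.9, -0.3) → out
#2 (0,1): internal coord 0 + (1)·λ' = -0.618034; -0.618034 ∈ [-0.9, -0.3) → IN Λ
#3 (7,11): internal coord 7 + (11)·λ' = +0.201626; +0.201626 ∉ [-0.9, -0.3) → out
#4 (-5,9): internal coord -5 + (9)·λ' = -10.562306; -10.562306 ∉ [-0.9, -0.3) → out
#5 (3,6): internal coord 3 + (6)·λ' = -0.708204; -0.708204 ∈ [-0.9, -0.3) → IN Λ
#6 (0,0): internal coord 0 + (0)·λ' = +0.000000; +0.000000 ∉ [-0.9, -0.3) → out
#7 (2,6): internal coord 2 + (6)·λ' = -1.708204; -1.708204 ∉ [-0.9, -0.3) → out
#8 (4,9): internal coord 4 + (9)·λ' = -1.562306; -1.562306 ∉ [-0.9, -0.3) → out

2, 5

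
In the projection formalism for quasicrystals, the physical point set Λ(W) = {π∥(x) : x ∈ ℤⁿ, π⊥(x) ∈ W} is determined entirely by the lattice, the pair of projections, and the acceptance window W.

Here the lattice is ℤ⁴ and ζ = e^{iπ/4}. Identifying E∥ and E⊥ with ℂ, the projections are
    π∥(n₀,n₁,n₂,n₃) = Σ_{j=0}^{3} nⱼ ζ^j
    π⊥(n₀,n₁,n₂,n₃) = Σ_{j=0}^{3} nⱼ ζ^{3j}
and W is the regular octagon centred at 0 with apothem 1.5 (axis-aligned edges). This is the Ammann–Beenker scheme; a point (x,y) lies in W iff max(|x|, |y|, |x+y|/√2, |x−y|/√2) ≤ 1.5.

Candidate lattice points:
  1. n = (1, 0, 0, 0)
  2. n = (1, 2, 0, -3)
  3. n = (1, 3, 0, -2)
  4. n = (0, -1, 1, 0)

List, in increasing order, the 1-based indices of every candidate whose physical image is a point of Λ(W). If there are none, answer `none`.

1

Internal map: ζ^{3j} for j=0..3 gives (1,0), (−√2/2,√2/2), (0,−1), (√2/2,√2/2).
#1 (1, 0, 0, 0): internal (1.00000, 0.00000); octagon support 1.00000 vs apothem 1.5 → ∈ W
#2 (1, 2, 0, -3): internal (-2.53553, -0.70711); octagon support 2.53553 vs apothem 1.5 → ∉ W
#3 (1, 3, 0, -2): internal (-2.53553, 0.70711); octagon support 2.53553 vs apothem 1.5 → ∉ W
#4 (0, -1, 1, 0): internal (0.70711, -1.70711); octagon support 1.70711 vs apothem 1.5 → ∉ W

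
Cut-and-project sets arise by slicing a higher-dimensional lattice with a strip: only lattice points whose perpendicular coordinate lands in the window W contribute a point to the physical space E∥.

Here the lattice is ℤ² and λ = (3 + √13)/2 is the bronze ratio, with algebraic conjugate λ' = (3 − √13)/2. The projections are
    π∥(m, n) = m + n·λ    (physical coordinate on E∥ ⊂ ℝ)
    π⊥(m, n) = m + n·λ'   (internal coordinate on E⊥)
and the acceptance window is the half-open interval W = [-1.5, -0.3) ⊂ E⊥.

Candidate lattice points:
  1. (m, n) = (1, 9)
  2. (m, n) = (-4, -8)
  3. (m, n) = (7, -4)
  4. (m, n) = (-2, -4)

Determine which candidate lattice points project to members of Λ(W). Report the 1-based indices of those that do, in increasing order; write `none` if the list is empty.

4

Compute λ' = (3−√13)/2 = -0.30278, so π⊥(m,n) = m -0.30278·n.
[1] lift (1,9): star map gives -1.72498; window check -1.5 ≤ -1.72498 < -0.3 is false → out
[2] lift (-4,-8): star map gives -1.57779; window check -1.5 ≤ -1.57779 < -0.3 is false → out
[3] lift (7,-4): star map gives 8.21110; window check -1.5 ≤ 8.21110 < -0.3 is false → out
[4] lift (-2,-4): star map gives -0.78890; window check -1.5 ≤ -0.78890 < -0.3 is true → IN Λ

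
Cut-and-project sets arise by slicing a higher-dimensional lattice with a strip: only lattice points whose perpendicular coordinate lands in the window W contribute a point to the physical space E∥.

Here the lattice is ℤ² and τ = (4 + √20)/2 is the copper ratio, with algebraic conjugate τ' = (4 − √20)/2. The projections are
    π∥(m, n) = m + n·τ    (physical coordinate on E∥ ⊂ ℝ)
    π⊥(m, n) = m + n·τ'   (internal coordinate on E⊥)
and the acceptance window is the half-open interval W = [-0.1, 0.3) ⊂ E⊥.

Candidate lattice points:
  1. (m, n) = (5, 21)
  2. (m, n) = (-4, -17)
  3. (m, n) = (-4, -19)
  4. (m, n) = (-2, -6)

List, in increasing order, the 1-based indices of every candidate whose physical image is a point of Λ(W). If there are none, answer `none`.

τ' = (4−√20)/2 ≈ -0.2361.
candidate 1: (m,n)=(5,21) → π∥ = 5+21·τ ≈ 93.9574, π⊥ = 5+21·τ' ≈ 0.0426 ∈ [-0.1, 0.3) ⇒ IN Λ
candidate 2: (m,n)=(-4,-17) → π∥ = -4-17·τ ≈ -76.0132, π⊥ = -4-17·τ' ≈ 0.0132 ∈ [-0.1, 0.3) ⇒ IN Λ
candidate 3: (m,n)=(-4,-19) → π∥ = -4-19·τ ≈ -84.4853, π⊥ = -4-19·τ' ≈ 0.4853 ∉ [-0.1, 0.3) ⇒ out
candidate 4: (m,n)=(-2,-6) → π∥ = -2-6·τ ≈ -27.4164, π⊥ = -2-6·τ' ≈ -0.5836 ∉ [-0.1, 0.3) ⇒ out

1, 2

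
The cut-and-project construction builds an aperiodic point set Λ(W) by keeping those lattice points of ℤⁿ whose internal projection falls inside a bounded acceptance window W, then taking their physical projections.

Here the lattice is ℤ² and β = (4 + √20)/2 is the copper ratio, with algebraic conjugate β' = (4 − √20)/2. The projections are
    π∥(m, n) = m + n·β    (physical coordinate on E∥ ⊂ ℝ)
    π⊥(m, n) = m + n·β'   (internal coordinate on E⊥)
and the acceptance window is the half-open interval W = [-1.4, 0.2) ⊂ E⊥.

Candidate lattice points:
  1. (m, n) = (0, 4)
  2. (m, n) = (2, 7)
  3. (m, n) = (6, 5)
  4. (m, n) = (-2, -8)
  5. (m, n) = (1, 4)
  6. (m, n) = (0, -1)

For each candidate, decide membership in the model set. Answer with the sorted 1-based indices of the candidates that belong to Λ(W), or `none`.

1, 4, 5

Compute β' = (4−√20)/2 = -0.23607, so π⊥(m,n) = m -0.23607·n.
[1] lift (0,4): star map gives -0.94427; window check -1.4 ≤ -0.94427 < 0.2 is true → IN Λ
[2] lift (2,7): star map gives 0.34752; window check -1.4 ≤ 0.34752 < 0.2 is false → out
[3] lift (6,5): star map gives 4.81966; window check -1.4 ≤ 4.81966 < 0.2 is false → out
[4] lift (-2,-8): star map gives -0.11146; window check -1.4 ≤ -0.11146 < 0.2 is true → IN Λ
[5] lift (1,4): star map gives 0.05573; window check -1.4 ≤ 0.05573 < 0.2 is true → IN Λ
[6] lift (0,-1): star map gives 0.23607; window check -1.4 ≤ 0.23607 < 0.2 is false → out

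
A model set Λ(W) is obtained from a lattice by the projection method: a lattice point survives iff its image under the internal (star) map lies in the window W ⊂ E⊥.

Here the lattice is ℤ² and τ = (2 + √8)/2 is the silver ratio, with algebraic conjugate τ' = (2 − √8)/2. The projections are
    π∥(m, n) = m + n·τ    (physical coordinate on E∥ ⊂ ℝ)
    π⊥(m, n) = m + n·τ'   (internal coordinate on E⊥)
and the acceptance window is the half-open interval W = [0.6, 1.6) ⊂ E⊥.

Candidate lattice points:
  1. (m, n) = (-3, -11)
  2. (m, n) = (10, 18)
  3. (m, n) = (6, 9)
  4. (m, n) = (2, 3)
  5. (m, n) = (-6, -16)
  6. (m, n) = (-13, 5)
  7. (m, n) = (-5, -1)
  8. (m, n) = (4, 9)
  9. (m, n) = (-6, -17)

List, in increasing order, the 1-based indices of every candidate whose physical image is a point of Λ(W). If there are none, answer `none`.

Numerically τ ≈ 2.414214 and τ' = −1/τ ≈ -0.414214.
[1] lift (-3,-11): star map gives 1.556349; window check 0.6 ≤ 1.556349 < 1.6 is true → IN Λ
[2] lift (10,18): star map gives 2.544156; window check 0.6 ≤ 2.544156 < 1.6 is false → out
[3] lift (6,9): star map gives 2.272078; window check 0.6 ≤ 2.272078 < 1.6 is false → out
[4] lift (2,3): star map gives 0.757359; window check 0.6 ≤ 0.757359 < 1.6 is true → IN Λ
[5] lift (-6,-16): star map gives 0.627417; window check 0.6 ≤ 0.627417 < 1.6 is true → IN Λ
[6] lift (-13,5): star map gives -15.071068; window check 0.6 ≤ -15.071068 < 1.6 is false → out
[7] lift (-5,-1): star map gives -4.585786; window check 0.6 ≤ -4.585786 < 1.6 is false → out
[8] lift (4,9): star map gives 0.272078; window check 0.6 ≤ 0.272078 < 1.6 is false → out
[9] lift (-6,-17): star map gives 1.041631; window check 0.6 ≤ 1.041631 < 1.6 is true → IN Λ

1, 4, 5, 9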